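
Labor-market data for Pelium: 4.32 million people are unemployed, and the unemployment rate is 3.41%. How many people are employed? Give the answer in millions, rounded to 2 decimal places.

Labor force = U / u = 4.32 / 0.0341 ≈ 126.69 million.
Employed = labor force − unemployed = 126.69 − 4.32 = 122.37 million.

About 122.37 million are employed.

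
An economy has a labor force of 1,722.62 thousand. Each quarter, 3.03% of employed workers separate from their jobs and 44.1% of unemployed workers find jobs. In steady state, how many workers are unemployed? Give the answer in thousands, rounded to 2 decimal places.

Steady-state unemployment rate u* = s/(s+f) = 3.03/(3.03+44.1) = 0.064290.
Unemployed = u* × labor force = 0.064290 × 1,722.62 ≈ 110.75 thousand.

About 110.75 thousand are unemployed in steady state.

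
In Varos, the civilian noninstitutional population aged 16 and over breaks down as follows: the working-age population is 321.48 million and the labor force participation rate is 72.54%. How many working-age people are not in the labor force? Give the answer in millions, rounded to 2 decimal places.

About 88.28 million are not in the labor force.

Share not in the labor force = 1 − 0.7254 = 0.2746.
Not in labor force = 0.2746 × 321.48 ≈ 88.28 million.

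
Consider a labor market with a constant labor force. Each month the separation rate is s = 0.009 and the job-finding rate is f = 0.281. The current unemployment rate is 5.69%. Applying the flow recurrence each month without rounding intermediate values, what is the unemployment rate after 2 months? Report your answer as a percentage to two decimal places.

With a fixed labor force, u_{t+1} = u_t + s·(1−u_t) − f·u_t = u_t·(1−s−f) + s.
Here 1−s−f = 0.710 and s = 0.009.
u_1 = 0.056900 × 0.710 + 0.009 = 0.049399.
u_2 = 0.049399 × 0.710 + 0.009 = 0.044073.

Unemployment rate after two months ≈ 4.41%.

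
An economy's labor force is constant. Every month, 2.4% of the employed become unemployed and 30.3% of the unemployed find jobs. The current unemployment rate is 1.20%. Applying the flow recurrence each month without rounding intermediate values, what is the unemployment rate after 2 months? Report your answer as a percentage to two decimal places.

With a fixed labor force, u_{t+1} = u_t + s·(1−u_t) − f·u_t = u_t·(1−s−f) + s.
Here 1−s−f = 0.673 and s = 0.024.
u_1 = 0.012000 × 0.673 + 0.024 = 0.032076.
u_2 = 0.032076 × 0.673 + 0.024 = 0.045587.

Unemployment rate after two months ≈ 4.56%.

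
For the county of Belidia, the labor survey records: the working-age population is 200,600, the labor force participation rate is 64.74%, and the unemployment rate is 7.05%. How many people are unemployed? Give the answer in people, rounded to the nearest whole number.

About 9,156 are unemployed.

Labor force = 0.6474 × 200,600 = 129,868.
Unemployed = 0.0705 × 129,868 ≈ 9,156.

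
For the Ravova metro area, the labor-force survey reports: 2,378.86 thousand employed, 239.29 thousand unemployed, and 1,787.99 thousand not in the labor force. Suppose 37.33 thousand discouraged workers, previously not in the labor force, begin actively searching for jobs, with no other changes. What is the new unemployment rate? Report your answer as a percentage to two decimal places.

Initially, labor force = 2,378.86 + 239.29 = 2,618.15 thousand, so u = 239.29/2,618.15 = 9.14%.
After the change, unemployed and labor force both rise by 37.33 → E = 2,378.86, U = 276.62, labor force = 2,655.48 thousand.
New unemployment rate = 276.62 / 2,655.48 = 10.42%.

New unemployment rate ≈ 10.42%.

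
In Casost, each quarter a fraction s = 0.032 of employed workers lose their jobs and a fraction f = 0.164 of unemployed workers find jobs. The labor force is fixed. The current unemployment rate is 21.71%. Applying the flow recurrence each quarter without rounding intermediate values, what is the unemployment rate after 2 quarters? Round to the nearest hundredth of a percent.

Unemployment rate after two quarters ≈ 19.81%.

With a fixed labor force, u_{t+1} = u_t + s·(1−u_t) − f·u_t = u_t·(1−s−f) + s.
Here 1−s−f = 0.804 and s = 0.032.
u_1 = 0.217100 × 0.804 + 0.032 = 0.206548.
u_2 = 0.206548 × 0.804 + 0.032 = 0.198065.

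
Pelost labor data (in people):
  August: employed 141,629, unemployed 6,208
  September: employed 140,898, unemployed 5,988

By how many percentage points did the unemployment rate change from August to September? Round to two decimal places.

August: labor force = 141,629 + 6,208 = 147,837; u = 6,208/147,837 = 4.20%.
September: labor force = 140,898 + 5,988 = 146,886; u = 5,988/146,886 = 4.08%.
Change = 4.08% − 4.20% = −0.12 pp.

The unemployment rate changed by −0.12 percentage points.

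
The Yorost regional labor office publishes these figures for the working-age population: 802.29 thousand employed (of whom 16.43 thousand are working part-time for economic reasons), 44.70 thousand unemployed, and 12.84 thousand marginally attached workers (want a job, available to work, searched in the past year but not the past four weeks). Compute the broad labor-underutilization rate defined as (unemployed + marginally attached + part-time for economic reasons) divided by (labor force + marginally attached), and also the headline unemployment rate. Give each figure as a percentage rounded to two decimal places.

Broad underutilization rate ≈ 8.60%; headline unemployment rate ≈ 5.28%.

Labor force = 802.29 + 44.70 = 846.99 thousand.
Numerator = 44.70 + 12.84 + 16.43 = 73.97 thousand.
Denominator = 846.99 + 12.84 = 859.83 thousand.
Broad rate = 73.97 / 859.83 = 8.60%.
Headline unemployment rate = 44.70 / 846.99 = 5.28%.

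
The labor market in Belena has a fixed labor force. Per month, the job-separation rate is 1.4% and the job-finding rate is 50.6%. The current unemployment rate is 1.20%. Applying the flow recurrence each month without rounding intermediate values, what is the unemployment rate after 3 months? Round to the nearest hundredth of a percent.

With a fixed labor force, u_{t+1} = u_t + s·(1−u_t) − f·u_t = u_t·(1−s−f) + s.
Here 1−s−f = 0.480 and s = 0.014.
u_1 = 0.012000 × 0.480 + 0.014 = 0.019760.
u_2 = 0.019760 × 0.480 + 0.014 = 0.023485.
u_3 = 0.023485 × 0.480 + 0.014 = 0.025273.

Unemployment rate after three months ≈ 2.53%.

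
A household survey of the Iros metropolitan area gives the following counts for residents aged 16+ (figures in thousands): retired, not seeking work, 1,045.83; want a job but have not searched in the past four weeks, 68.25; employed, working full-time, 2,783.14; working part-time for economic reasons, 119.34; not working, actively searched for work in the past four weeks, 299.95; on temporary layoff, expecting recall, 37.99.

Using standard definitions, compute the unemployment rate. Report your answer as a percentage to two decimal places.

Unemployment rate ≈ 10.43%.

Employed = 2,783.14 + 119.34 = 2,902.48 thousand (anyone who worked, including part-time for economic reasons, counts as employed).
Unemployed = 299.95 + 37.99 = 337.94 thousand (jobless and actively searching, or on temporary layoff).
Labor force = 2,902.48 + 337.94 = 3,240.42 thousand.
Unemployment rate = 337.94 / 3,240.42 = 10.43%.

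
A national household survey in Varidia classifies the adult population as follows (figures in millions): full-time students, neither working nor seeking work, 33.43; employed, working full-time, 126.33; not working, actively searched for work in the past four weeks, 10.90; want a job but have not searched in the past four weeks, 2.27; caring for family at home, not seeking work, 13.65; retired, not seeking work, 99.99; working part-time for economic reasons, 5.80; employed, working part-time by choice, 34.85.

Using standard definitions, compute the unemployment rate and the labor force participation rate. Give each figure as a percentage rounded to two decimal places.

Unemployment rate ≈ 6.13%; labor force participation rate ≈ 54.36%.

Employed = 126.33 + 5.80 + 34.85 = 166.98 million (anyone who worked, including part-time for economic reasons, counts as employed).
Unemployed = 10.90 million.
Labor force = 166.98 + 10.90 = 177.88 million.
Not in labor force = 33.43 + 2.27 + 13.65 + 99.99 = 149.34 million (those not working and not actively searching are outside the labor force — including those who want a job but have given up searching).
Civilian working-age population = 177.88 + 149.34 = 327.22 million.
Unemployment rate = 10.90 / 177.88 = 6.13%.
Labor force participation rate = 177.88 / 327.22 = 54.36%.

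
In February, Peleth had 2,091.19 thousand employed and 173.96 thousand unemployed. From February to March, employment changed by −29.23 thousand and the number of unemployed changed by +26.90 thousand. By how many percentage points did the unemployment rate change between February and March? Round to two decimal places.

The unemployment rate changed by +1.20 percentage points.

February: labor force = 2,091.19 + 173.96 = 2,265.15; u = 173.96/2,265.15 = 7.68%.
March: labor force = 2,061.96 + 200.86 = 2,262.82; u = 200.86/2,262.82 = 8.88%.
Change = 8.88% − 7.68% = +1.20 pp.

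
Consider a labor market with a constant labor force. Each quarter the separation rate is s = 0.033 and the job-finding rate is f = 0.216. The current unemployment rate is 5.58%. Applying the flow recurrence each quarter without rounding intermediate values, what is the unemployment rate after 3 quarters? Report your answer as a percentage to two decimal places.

Unemployment rate after three quarters ≈ 10.00%.

With a fixed labor force, u_{t+1} = u_t + s·(1−u_t) − f·u_t = u_t·(1−s−f) + s.
Here 1−s−f = 0.751 and s = 0.033.
u_1 = 0.055800 × 0.751 + 0.033 = 0.074906.
u_2 = 0.074906 × 0.751 + 0.033 = 0.089254.
u_3 = 0.089254 × 0.751 + 0.033 = 0.100030.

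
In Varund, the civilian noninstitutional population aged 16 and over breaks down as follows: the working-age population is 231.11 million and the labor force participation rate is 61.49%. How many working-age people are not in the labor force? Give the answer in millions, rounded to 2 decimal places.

About 89.00 million are not in the labor force.

Share not in the labor force = 1 − 0.6149 = 0.3851.
Not in labor force = 0.3851 × 231.11 ≈ 89.00 million.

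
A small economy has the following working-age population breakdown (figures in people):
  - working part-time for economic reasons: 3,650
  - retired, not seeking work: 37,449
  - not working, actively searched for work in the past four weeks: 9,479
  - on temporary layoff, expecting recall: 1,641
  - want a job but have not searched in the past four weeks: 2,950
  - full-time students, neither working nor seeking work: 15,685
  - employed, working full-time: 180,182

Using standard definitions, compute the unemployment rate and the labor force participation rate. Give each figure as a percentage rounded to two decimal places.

Employed = 3,650 + 180,182 = 183,832 (anyone who worked, including part-time for economic reasons, counts as employed).
Unemployed = 9,479 + 1,641 = 11,120 (jobless and actively searching, or on temporary layoff).
Labor force = 183,832 + 11,120 = 194,952.
Not in labor force = 37,449 + 2,950 + 15,685 = 56,084 (those not working and not actively searching are outside the labor force — including those who want a job but have given up searching).
Civilian working-age population = 194,952 + 56,084 = 251,036.
Unemployment rate = 11,120 / 194,952 = 5.70%.
Labor force participation rate = 194,952 / 251,036 = 77.66%.

Unemployment rate ≈ 5.70%; labor force participation rate ≈ 77.66%.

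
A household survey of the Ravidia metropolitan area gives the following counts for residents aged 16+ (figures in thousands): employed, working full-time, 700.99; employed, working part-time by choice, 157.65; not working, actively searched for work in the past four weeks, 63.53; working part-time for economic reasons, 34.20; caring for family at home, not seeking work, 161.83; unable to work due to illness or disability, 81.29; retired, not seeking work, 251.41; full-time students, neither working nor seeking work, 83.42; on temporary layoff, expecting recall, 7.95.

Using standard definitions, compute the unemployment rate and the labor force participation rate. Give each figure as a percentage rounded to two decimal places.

Employed = 700.99 + 157.65 + 34.20 = 892.84 thousand (anyone who worked, including part-time for economic reasons, counts as employed).
Unemployed = 63.53 + 7.95 = 71.48 thousand (jobless and actively searching, or on temporary layoff).
Labor force = 892.84 + 71.48 = 964.32 thousand.
Not in labor force = 161.83 + 81.29 + 251.41 + 83.42 = 577.95 thousand (those not working and not actively searching are outside the labor force).
Civilian working-age population = 964.32 + 577.95 = 1,542.27 thousand.
Unemployment rate = 71.48 / 964.32 = 7.41%.
Labor force participation rate = 964.32 / 1,542.27 = 62.53%.

Unemployment rate ≈ 7.41%; labor force participation rate ≈ 62.53%.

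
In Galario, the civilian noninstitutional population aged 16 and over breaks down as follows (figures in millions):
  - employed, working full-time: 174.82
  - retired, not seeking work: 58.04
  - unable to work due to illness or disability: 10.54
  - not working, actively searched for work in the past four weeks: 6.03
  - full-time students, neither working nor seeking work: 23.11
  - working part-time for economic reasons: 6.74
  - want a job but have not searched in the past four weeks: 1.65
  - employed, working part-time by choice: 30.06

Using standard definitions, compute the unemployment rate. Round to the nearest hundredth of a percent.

Employed = 174.82 + 6.74 + 30.06 = 211.62 million (anyone who worked, including part-time for economic reasons, counts as employed).
Unemployed = 6.03 million.
Labor force = 211.62 + 6.03 = 217.65 million.
Unemployment rate = 6.03 / 217.65 = 2.77%.

Unemployment rate ≈ 2.77%.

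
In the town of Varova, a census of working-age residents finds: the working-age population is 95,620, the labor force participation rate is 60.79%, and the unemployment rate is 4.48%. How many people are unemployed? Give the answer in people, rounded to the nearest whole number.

About 2,604 are unemployed.

Labor force = 0.6079 × 95,620 = 58,127.
Unemployed = 0.0448 × 58,127 ≈ 2,604.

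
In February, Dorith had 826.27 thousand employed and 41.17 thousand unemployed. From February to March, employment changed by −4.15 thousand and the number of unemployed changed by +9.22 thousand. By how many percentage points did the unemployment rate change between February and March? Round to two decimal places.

February: labor force = 826.27 + 41.17 = 867.44; u = 41.17/867.44 = 4.75%.
March: labor force = 822.12 + 50.39 = 872.51; u = 50.39/872.51 = 5.78%.
Change = 5.78% − 4.75% = +1.03 pp.

The unemployment rate changed by +1.03 percentage points.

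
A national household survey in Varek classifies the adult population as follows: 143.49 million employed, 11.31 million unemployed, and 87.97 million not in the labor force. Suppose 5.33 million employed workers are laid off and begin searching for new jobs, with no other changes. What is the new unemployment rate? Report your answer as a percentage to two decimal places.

New unemployment rate ≈ 10.75%.

Initially, labor force = 143.49 + 11.31 = 154.80 million, so u = 11.31/154.80 = 7.31%.
After the change, employed falls and unemployed rises by 5.33; labor force unchanged → E = 138.16, U = 16.64, labor force = 154.80 million.
New unemployment rate = 16.64 / 154.80 = 10.75%.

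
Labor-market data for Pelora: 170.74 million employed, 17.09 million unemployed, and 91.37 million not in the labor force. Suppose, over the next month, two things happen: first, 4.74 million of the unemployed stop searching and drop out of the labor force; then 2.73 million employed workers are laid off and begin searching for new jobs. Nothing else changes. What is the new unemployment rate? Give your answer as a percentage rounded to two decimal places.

Initially, labor force = 170.74 + 17.09 = 187.83 million, so u = 17.09/187.83 = 9.10%.
After the first change, unemployed and labor force both fall by 4.74 → E = 170.74, U = 12.35, labor force = 183.09 million.
After the second change, employed falls and unemployed rises by 2.73; labor force unchanged → E = 168.01, U = 15.08, labor force = 183.09 million.
New unemployment rate = 15.08 / 183.09 = 8.24%.

New unemployment rate ≈ 8.24%.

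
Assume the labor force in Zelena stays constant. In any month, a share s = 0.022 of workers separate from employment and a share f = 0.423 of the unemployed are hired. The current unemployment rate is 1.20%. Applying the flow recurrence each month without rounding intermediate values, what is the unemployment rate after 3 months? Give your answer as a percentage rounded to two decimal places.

Unemployment rate after three months ≈ 4.30%.

With a fixed labor force, u_{t+1} = u_t + s·(1−u_t) − f·u_t = u_t·(1−s−f) + s.
Here 1−s−f = 0.555 and s = 0.022.
u_1 = 0.012000 × 0.555 + 0.022 = 0.028660.
u_2 = 0.028660 × 0.555 + 0.022 = 0.037906.
u_3 = 0.037906 × 0.555 + 0.022 = 0.043038.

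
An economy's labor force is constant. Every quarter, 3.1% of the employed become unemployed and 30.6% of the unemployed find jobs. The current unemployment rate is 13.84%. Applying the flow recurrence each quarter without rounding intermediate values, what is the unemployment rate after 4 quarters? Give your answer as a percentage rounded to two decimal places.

With a fixed labor force, u_{t+1} = u_t + s·(1−u_t) − f·u_t = u_t·(1−s−f) + s.
Here 1−s−f = 0.663 and s = 0.031.
u_1 = 0.138400 × 0.663 + 0.031 = 0.122759.
u_2 = 0.122759 × 0.663 + 0.031 = 0.112389.
u_3 = 0.112389 × 0.663 + 0.031 = 0.105514.
u_4 = 0.105514 × 0.663 + 0.031 = 0.100956.

Unemployment rate after four quarters ≈ 10.10%.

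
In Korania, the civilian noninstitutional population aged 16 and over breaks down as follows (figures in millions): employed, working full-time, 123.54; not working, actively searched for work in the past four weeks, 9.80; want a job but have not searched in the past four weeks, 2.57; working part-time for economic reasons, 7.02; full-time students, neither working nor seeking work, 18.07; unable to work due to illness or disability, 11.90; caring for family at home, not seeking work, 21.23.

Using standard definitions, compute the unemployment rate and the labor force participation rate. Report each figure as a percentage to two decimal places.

Unemployment rate ≈ 6.98%; labor force participation rate ≈ 72.30%.

Employed = 123.54 + 7.02 = 130.56 million (anyone who worked, including part-time for economic reasons, counts as employed).
Unemployed = 9.80 million.
Labor force = 130.56 + 9.80 = 140.36 million.
Not in labor force = 2.57 + 18.07 + 11.90 + 21.23 = 53.77 million (those not working and not actively searching are outside the labor force — including those who want a job but have given up searching).
Civilian working-age population = 140.36 + 53.77 = 194.13 million.
Unemployment rate = 9.80 / 140.36 = 6.98%.
Labor force participation rate = 140.36 / 194.13 = 72.30%.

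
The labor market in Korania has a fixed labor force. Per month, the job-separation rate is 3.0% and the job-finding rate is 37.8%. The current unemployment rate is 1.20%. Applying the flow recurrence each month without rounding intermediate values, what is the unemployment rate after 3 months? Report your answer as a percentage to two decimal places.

Unemployment rate after three months ≈ 6.08%.

With a fixed labor force, u_{t+1} = u_t + s·(1−u_t) − f·u_t = u_t·(1−s−f) + s.
Here 1−s−f = 0.592 and s = 0.030.
u_1 = 0.012000 × 0.592 + 0.030 = 0.037104.
u_2 = 0.037104 × 0.592 + 0.030 = 0.051966.
u_3 = 0.051966 × 0.592 + 0.030 = 0.060764.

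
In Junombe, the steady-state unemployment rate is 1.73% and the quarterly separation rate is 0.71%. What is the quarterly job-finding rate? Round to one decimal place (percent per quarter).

Job-finding rate ≈ 40.3% per quarter.

From u* = s/(s+f): f = s·(1−u)/u.
f = 0.71 × (1 − 0.0173) / 0.0173 = 0.6977 / 0.0173 ≈ 40.3% per quarter.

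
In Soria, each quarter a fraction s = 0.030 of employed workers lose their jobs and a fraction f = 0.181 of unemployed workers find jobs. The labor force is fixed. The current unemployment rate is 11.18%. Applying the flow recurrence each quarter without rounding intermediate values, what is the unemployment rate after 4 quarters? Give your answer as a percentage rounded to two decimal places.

With a fixed labor force, u_{t+1} = u_t + s·(1−u_t) − f·u_t = u_t·(1−s−f) + s.
Here 1−s−f = 0.789 and s = 0.030.
u_1 = 0.111800 × 0.789 + 0.030 = 0.118210.
u_2 = 0.118210 × 0.789 + 0.030 = 0.123268.
u_3 = 0.123268 × 0.789 + 0.030 = 0.127258.
u_4 = 0.127258 × 0.789 + 0.030 = 0.130407.

Unemployment rate after four quarters ≈ 13.04%.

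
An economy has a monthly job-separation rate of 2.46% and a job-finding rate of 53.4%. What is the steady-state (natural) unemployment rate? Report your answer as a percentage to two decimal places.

At steady state the flows balance: s·E = f·U, so U/(E+U) = s/(s+f).
u* = 2.46 / (2.46 + 53.4) = 2.46 / 55.86 = 4.40%.

Steady-state unemployment rate ≈ 4.40%.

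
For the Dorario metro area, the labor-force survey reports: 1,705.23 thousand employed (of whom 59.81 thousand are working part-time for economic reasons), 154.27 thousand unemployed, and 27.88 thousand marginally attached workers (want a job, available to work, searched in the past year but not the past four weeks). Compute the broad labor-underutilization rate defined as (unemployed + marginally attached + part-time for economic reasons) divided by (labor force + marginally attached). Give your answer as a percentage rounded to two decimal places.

Labor force = 1,705.23 + 154.27 = 1,859.50 thousand.
Numerator = 154.27 + 27.88 + 59.81 = 241.96 thousand.
Denominator = 1,859.50 + 27.88 = 1,887.38 thousand.
Broad rate = 241.96 / 1,887.38 = 12.82%.

Broad underutilization rate ≈ 12.82%.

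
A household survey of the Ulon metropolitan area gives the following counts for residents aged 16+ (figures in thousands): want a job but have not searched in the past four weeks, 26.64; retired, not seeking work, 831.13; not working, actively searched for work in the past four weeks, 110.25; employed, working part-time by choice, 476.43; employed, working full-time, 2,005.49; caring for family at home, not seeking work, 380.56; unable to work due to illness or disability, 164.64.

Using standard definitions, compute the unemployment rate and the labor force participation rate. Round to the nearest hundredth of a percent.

Unemployment rate ≈ 4.25%; labor force participation rate ≈ 64.88%.

Employed = 476.43 + 2,005.49 = 2,481.92 thousand.
Unemployed = 110.25 thousand.
Labor force = 2,481.92 + 110.25 = 2,592.17 thousand.
Not in labor force = 26.64 + 831.13 + 380.56 + 164.64 = 1,402.97 thousand (those not working and not actively searching are outside the labor force — including those who want a job but have given up searching).
Civilian working-age population = 2,592.17 + 1,402.97 = 3,995.14 thousand.
Unemployment rate = 110.25 / 2,592.17 = 4.25%.
Labor force participation rate = 2,592.17 / 3,995.14 = 64.88%.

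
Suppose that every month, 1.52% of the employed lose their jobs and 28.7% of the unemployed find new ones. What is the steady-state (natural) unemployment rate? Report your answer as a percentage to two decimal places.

Steady-state unemployment rate ≈ 5.03%.

At steady state the flows balance: s·E = f·U, so U/(E+U) = s/(s+f).
u* = 1.52 / (1.52 + 28.7) = 1.52 / 30.22 = 5.03%.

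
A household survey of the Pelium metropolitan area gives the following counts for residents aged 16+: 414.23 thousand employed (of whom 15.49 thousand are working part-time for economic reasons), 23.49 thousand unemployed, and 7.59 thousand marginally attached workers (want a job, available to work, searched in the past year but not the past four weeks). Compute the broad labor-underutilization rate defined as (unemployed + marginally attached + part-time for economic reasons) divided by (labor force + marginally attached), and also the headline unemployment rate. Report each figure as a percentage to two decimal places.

Broad underutilization rate ≈ 10.46%; headline unemployment rate ≈ 5.37%.

Labor force = 414.23 + 23.49 = 437.72 thousand.
Numerator = 23.49 + 7.59 + 15.49 = 46.57 thousand.
Denominator = 437.72 + 7.59 = 445.31 thousand.
Broad rate = 46.57 / 445.31 = 10.46%.
Headline unemployment rate = 23.49 / 437.72 = 5.37%.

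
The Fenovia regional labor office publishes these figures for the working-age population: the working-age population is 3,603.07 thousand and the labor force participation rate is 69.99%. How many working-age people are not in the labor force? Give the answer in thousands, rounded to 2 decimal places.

About 1,081.28 thousand are not in the labor force.

Share not in the labor force = 1 − 0.6999 = 0.3001.
Not in labor force = 0.3001 × 3,603.07 ≈ 1,081.28 thousand.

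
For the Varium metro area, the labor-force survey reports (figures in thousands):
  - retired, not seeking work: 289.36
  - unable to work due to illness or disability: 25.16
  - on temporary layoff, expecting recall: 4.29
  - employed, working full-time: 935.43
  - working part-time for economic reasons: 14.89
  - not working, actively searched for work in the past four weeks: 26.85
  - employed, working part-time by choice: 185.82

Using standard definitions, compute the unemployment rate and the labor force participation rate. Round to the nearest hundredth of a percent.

Employed = 935.43 + 14.89 + 185.82 = 1,136.14 thousand (anyone who worked, including part-time for economic reasons, counts as employed).
Unemployed = 4.29 + 26.85 = 31.14 thousand (jobless and actively searching, or on temporary layoff).
Labor force = 1,136.14 + 31.14 = 1,167.28 thousand.
Not in labor force = 289.36 + 25.16 = 314.52 thousand (those not working and not actively searching are outside the labor force).
Civilian working-age population = 1,167.28 + 314.52 = 1,481.80 thousand.
Unemployment rate = 31.14 / 1,167.28 = 2.67%.
Labor force participation rate = 1,167.28 / 1,481.80 = 78.77%.

Unemployment rate ≈ 2.67%; labor force participation rate ≈ 78.77%.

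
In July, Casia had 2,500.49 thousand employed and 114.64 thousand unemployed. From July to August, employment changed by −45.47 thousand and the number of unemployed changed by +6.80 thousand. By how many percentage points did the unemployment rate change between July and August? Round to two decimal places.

July: labor force = 2,500.49 + 114.64 = 2,615.13; u = 114.64/2,615.13 = 4.38%.
August: labor force = 2,455.02 + 121.44 = 2,576.46; u = 121.44/2,576.46 = 4.71%.
Change = 4.71% − 4.38% = +0.33 pp.

The unemployment rate changed by +0.33 percentage points.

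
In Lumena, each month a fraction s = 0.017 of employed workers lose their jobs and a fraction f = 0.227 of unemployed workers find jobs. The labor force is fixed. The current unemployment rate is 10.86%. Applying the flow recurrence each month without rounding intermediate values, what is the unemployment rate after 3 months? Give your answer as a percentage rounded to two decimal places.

Unemployment rate after three months ≈ 8.65%.

With a fixed labor force, u_{t+1} = u_t + s·(1−u_t) − f·u_t = u_t·(1−s−f) + s.
Here 1−s−f = 0.756 and s = 0.017.
u_1 = 0.108600 × 0.756 + 0.017 = 0.099102.
u_2 = 0.099102 × 0.756 + 0.017 = 0.091921.
u_3 = 0.091921 × 0.756 + 0.017 = 0.086492.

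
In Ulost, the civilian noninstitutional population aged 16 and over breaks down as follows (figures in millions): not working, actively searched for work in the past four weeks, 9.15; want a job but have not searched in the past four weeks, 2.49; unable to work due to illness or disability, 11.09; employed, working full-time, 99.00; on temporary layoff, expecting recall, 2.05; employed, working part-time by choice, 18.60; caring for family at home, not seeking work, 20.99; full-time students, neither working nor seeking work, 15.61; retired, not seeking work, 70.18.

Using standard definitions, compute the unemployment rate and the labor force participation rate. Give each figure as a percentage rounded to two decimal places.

Employed = 99.00 + 18.60 = 117.60 million.
Unemployed = 9.15 + 2.05 = 11.20 million (jobless and actively searching, or on temporary layoff).
Labor force = 117.60 + 11.20 = 128.80 million.
Not in labor force = 2.49 + 11.09 + 20.99 + 15.61 + 70.18 = 120.36 million (those not working and not actively searching are outside the labor force — including those who want a job but have given up searching).
Civilian working-age population = 128.80 + 120.36 = 249.16 million.
Unemployment rate = 11.20 / 128.80 = 8.70%.
Labor force participation rate = 128.80 / 249.16 = 51.69%.

Unemployment rate ≈ 8.70%; labor force participation rate ≈ 51.69%.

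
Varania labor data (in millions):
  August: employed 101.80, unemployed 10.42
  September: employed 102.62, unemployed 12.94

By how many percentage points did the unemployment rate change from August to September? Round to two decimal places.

The unemployment rate changed by +1.91 percentage points.

August: labor force = 101.80 + 10.42 = 112.22; u = 10.42/112.22 = 9.29%.
September: labor force = 102.62 + 12.94 = 115.56; u = 12.94/115.56 = 11.20%.
Change = 11.20% − 9.29% = +1.91 pp.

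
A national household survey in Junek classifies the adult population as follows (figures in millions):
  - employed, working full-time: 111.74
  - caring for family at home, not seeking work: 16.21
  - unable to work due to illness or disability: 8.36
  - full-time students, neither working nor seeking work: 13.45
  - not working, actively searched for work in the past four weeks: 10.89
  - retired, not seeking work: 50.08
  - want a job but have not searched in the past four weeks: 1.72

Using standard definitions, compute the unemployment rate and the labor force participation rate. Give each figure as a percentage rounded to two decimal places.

Unemployment rate ≈ 8.88%; labor force participation rate ≈ 57.72%.

Employed = 111.74 million.
Unemployed = 10.89 million.
Labor force = 111.74 + 10.89 = 122.63 million.
Not in labor force = 16.21 + 8.36 + 13.45 + 50.08 + 1.72 = 89.82 million (those not working and not actively searching are outside the labor force — including those who want a job but have given up searching).
Civilian working-age population = 122.63 + 89.82 = 212.45 million.
Unemployment rate = 10.89 / 122.63 = 8.88%.
Labor force participation rate = 122.63 / 212.45 = 57.72%.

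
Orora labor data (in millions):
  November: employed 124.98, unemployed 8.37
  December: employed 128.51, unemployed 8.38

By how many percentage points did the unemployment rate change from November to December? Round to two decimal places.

November: labor force = 124.98 + 8.37 = 133.35; u = 8.37/133.35 = 6.28%.
December: labor force = 128.51 + 8.38 = 136.89; u = 8.38/136.89 = 6.12%.
Change = 6.12% − 6.28% = −0.16 pp.

The unemployment rate changed by −0.16 percentage points.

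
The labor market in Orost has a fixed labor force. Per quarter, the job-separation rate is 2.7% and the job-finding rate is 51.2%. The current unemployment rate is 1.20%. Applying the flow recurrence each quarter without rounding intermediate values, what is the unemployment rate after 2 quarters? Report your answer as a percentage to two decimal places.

With a fixed labor force, u_{t+1} = u_t + s·(1−u_t) − f·u_t = u_t·(1−s−f) + s.
Here 1−s−f = 0.461 and s = 0.027.
u_1 = 0.012000 × 0.461 + 0.027 = 0.032532.
u_2 = 0.032532 × 0.461 + 0.027 = 0.041997.

Unemployment rate after two quarters ≈ 4.20%.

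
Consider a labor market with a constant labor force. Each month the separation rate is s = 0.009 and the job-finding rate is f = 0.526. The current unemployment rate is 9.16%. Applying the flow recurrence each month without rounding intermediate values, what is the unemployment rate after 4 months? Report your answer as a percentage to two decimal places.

Unemployment rate after four months ≈ 2.03%.

With a fixed labor force, u_{t+1} = u_t + s·(1−u_t) − f·u_t = u_t·(1−s−f) + s.
Here 1−s−f = 0.465 and s = 0.009.
u_1 = 0.091600 × 0.465 + 0.009 = 0.051594.
u_2 = 0.051594 × 0.465 + 0.009 = 0.032991.
u_3 = 0.032991 × 0.465 + 0.009 = 0.024341.
u_4 = 0.024341 × 0.465 + 0.009 = 0.020319.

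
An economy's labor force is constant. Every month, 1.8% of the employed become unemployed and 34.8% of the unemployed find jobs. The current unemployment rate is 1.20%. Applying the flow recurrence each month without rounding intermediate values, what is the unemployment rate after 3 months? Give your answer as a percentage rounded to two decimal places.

With a fixed labor force, u_{t+1} = u_t + s·(1−u_t) − f·u_t = u_t·(1−s−f) + s.
Here 1−s−f = 0.634 and s = 0.018.
u_1 = 0.012000 × 0.634 + 0.018 = 0.025608.
u_2 = 0.025608 × 0.634 + 0.018 = 0.034235.
u_3 = 0.034235 × 0.634 + 0.018 = 0.039705.

Unemployment rate after three months ≈ 3.97%.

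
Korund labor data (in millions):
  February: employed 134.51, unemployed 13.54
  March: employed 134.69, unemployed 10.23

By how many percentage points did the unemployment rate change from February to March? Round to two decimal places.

February: labor force = 134.51 + 13.54 = 148.05; u = 13.54/148.05 = 9.15%.
March: labor force = 134.69 + 10.23 = 144.92; u = 10.23/144.92 = 7.06%.
Change = 7.06% − 9.15% = −2.09 pp.

The unemployment rate changed by −2.09 percentage points.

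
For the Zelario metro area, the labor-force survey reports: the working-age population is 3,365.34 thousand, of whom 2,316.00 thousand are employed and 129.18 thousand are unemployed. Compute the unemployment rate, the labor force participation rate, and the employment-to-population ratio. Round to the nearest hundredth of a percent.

Unemployment rate ≈ 5.28%; labor force participation rate ≈ 72.66%; employment-population ratio ≈ 68.82%.

Labor force = employed + unemployed = 2,316.00 + 129.18 = 2,445.18 thousand.
Unemployment rate = 129.18 / 2,445.18 = 5.28%.
Labor force participation rate = 2,445.18 / 3,365.34 = 72.66%.
Employment-population ratio = 2,316.00 / 3,365.34 = 68.82%.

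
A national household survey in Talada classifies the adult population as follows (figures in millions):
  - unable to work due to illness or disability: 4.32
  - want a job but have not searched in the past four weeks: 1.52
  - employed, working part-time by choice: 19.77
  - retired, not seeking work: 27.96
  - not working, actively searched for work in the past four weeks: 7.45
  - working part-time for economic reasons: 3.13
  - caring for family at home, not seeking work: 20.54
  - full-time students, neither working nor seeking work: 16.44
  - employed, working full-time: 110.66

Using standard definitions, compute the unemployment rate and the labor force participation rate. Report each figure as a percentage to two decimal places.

Employed = 19.77 + 3.13 + 110.66 = 133.56 million (anyone who worked, including part-time for economic reasons, counts as employed).
Unemployed = 7.45 million.
Labor force = 133.56 + 7.45 = 141.01 million.
Not in labor force = 4.32 + 1.52 + 27.96 + 20.54 + 16.44 = 70.78 million (those not working and not actively searching are outside the labor force — including those who want a job but have given up searching).
Civilian working-age population = 141.01 + 70.78 = 211.79 million.
Unemployment rate = 7.45 / 141.01 = 5.28%.
Labor force participation rate = 141.01 / 211.79 = 66.58%.

Unemployment rate ≈ 5.28%; labor force participation rate ≈ 66.58%.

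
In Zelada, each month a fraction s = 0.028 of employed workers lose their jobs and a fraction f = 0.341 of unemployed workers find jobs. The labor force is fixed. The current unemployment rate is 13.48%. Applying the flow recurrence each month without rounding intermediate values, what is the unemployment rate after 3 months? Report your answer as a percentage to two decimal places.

Unemployment rate after three months ≈ 9.07%.

With a fixed labor force, u_{t+1} = u_t + s·(1−u_t) − f·u_t = u_t·(1−s−f) + s.
Here 1−s−f = 0.631 and s = 0.028.
u_1 = 0.134800 × 0.631 + 0.028 = 0.113059.
u_2 = 0.113059 × 0.631 + 0.028 = 0.099340.
u_3 = 0.099340 × 0.631 + 0.028 = 0.090684.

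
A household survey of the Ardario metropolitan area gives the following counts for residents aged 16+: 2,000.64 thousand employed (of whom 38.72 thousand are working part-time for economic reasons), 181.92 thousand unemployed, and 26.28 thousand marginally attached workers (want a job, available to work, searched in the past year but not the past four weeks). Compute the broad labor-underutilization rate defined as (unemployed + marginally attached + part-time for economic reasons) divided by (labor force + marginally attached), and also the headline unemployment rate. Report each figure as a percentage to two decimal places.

Labor force = 2,000.64 + 181.92 = 2,182.56 thousand.
Numerator = 181.92 + 26.28 + 38.72 = 246.92 thousand.
Denominator = 2,182.56 + 26.28 = 2,208.84 thousand.
Broad rate = 246.92 / 2,208.84 = 11.18%.
Headline unemployment rate = 181.92 / 2,182.56 = 8.34%.

Broad underutilization rate ≈ 11.18%; headline unemployment rate ≈ 8.34%.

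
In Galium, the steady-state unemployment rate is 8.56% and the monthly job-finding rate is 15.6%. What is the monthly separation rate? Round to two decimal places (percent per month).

Separation rate ≈ 1.46% per month.

From u* = s/(s+f): s = u·f/(1−u).
s = 0.0856 × 15.6 / (1 − 0.0856) = 1.3354 / 0.9144 ≈ 1.46% per month.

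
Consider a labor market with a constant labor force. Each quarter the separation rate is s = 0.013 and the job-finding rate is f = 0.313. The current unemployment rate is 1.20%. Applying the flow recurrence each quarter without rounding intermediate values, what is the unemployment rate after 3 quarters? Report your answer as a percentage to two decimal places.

Unemployment rate after three quarters ≈ 3.13%.

With a fixed labor force, u_{t+1} = u_t + s·(1−u_t) − f·u_t = u_t·(1−s−f) + s.
Here 1−s−f = 0.674 and s = 0.013.
u_1 = 0.012000 × 0.674 + 0.013 = 0.021088.
u_2 = 0.021088 × 0.674 + 0.013 = 0.027213.
u_3 = 0.027213 × 0.674 + 0.013 = 0.031342.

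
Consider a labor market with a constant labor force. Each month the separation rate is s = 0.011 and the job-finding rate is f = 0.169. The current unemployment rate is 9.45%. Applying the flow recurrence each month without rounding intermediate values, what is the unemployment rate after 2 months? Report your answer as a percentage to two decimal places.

With a fixed labor force, u_{t+1} = u_t + s·(1−u_t) − f·u_t = u_t·(1−s−f) + s.
Here 1−s−f = 0.820 and s = 0.011.
u_1 = 0.094500 × 0.820 + 0.011 = 0.088490.
u_2 = 0.088490 × 0.820 + 0.011 = 0.083562.

Unemployment rate after two months ≈ 8.36%.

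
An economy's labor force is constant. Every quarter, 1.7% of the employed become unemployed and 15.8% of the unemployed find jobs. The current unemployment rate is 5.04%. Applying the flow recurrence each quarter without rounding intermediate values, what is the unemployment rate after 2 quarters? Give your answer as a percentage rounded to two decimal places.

Unemployment rate after two quarters ≈ 6.53%.

With a fixed labor force, u_{t+1} = u_t + s·(1−u_t) − f·u_t = u_t·(1−s−f) + s.
Here 1−s−f = 0.825 and s = 0.017.
u_1 = 0.050400 × 0.825 + 0.017 = 0.058580.
u_2 = 0.058580 × 0.825 + 0.017 = 0.065328.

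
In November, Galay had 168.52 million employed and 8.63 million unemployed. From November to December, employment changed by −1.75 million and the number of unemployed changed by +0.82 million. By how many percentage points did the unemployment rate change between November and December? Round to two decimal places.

November: labor force = 168.52 + 8.63 = 177.15; u = 8.63/177.15 = 4.87%.
December: labor force = 166.77 + 9.45 = 176.22; u = 9.45/176.22 = 5.36%.
Change = 5.36% − 4.87% = +0.49 pp.

The unemployment rate changed by +0.49 percentage points.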